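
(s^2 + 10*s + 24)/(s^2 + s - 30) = (s + 4)/(s - 5)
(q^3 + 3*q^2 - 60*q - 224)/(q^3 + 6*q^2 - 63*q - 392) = (q + 4)/(q + 7)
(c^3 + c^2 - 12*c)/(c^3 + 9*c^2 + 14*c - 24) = c*(c - 3)/(c^2 + 5*c - 6)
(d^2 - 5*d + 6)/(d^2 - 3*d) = (d - 2)/d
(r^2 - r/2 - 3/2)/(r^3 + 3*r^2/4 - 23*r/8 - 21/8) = 4*(2*r - 3)/(8*r^2 - 2*r - 21)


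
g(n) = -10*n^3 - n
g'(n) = -30*n^2 - 1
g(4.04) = -663.43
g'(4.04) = -490.65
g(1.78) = -58.18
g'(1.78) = -96.05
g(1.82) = -62.11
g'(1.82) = -100.37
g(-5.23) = 1435.79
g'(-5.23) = -821.59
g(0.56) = -2.32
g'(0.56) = -10.41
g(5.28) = -1477.26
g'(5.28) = -837.35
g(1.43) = -30.67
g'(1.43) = -62.35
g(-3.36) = 382.69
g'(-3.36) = -339.69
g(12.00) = -17292.00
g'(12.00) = -4321.00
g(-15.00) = 33765.00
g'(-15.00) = -6751.00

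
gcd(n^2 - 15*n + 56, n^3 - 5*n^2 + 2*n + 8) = 1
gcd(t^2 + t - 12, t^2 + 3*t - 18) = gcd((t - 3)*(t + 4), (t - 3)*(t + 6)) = t - 3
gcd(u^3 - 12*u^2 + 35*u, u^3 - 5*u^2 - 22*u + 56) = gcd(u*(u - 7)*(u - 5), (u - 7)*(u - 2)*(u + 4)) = u - 7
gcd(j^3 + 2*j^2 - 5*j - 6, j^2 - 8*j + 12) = j - 2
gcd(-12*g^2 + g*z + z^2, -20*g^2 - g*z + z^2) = 4*g + z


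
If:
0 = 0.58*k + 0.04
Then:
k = -0.07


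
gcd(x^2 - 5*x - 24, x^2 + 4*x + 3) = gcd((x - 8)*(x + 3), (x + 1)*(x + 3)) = x + 3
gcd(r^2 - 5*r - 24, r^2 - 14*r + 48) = r - 8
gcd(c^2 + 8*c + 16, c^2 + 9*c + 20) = c + 4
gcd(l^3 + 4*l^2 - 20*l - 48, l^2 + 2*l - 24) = l^2 + 2*l - 24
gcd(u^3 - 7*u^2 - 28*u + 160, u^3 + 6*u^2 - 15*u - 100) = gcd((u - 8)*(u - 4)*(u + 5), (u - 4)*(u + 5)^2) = u^2 + u - 20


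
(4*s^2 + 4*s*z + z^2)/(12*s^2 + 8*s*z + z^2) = (2*s + z)/(6*s + z)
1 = 1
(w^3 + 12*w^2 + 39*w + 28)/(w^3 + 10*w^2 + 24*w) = (w^2 + 8*w + 7)/(w*(w + 6))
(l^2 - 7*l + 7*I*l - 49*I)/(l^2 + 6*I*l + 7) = (l - 7)/(l - I)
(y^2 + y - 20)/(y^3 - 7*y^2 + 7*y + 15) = (y^2 + y - 20)/(y^3 - 7*y^2 + 7*y + 15)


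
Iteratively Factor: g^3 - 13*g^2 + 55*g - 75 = (g - 5)*(g^2 - 8*g + 15) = (g - 5)^2*(g - 3)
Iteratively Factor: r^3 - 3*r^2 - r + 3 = (r + 1)*(r^2 - 4*r + 3) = (r - 1)*(r + 1)*(r - 3)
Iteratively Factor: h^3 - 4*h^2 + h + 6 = (h + 1)*(h^2 - 5*h + 6) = (h - 2)*(h + 1)*(h - 3)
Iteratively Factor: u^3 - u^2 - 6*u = (u + 2)*(u^2 - 3*u) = u*(u + 2)*(u - 3)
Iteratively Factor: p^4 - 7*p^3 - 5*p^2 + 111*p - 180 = (p - 3)*(p^3 - 4*p^2 - 17*p + 60) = (p - 3)*(p + 4)*(p^2 - 8*p + 15) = (p - 3)^2*(p + 4)*(p - 5)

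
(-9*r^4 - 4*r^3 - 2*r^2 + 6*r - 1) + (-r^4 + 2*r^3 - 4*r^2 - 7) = -10*r^4 - 2*r^3 - 6*r^2 + 6*r - 8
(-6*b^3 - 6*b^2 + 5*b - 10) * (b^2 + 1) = -6*b^5 - 6*b^4 - b^3 - 16*b^2 + 5*b - 10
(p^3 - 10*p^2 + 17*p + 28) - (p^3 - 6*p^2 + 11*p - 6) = -4*p^2 + 6*p + 34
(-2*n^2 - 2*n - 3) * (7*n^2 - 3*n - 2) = -14*n^4 - 8*n^3 - 11*n^2 + 13*n + 6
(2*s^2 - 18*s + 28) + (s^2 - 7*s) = 3*s^2 - 25*s + 28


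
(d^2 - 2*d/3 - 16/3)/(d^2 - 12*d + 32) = (3*d^2 - 2*d - 16)/(3*(d^2 - 12*d + 32))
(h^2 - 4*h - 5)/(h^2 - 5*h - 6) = (h - 5)/(h - 6)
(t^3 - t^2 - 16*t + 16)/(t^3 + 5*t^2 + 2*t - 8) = (t - 4)/(t + 2)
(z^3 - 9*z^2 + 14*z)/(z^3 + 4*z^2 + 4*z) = (z^2 - 9*z + 14)/(z^2 + 4*z + 4)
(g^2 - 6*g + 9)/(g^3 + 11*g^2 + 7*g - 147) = (g - 3)/(g^2 + 14*g + 49)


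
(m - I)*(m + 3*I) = m^2 + 2*I*m + 3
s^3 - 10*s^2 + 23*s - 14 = (s - 7)*(s - 2)*(s - 1)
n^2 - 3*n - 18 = (n - 6)*(n + 3)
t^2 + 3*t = t*(t + 3)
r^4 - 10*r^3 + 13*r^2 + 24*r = r*(r - 8)*(r - 3)*(r + 1)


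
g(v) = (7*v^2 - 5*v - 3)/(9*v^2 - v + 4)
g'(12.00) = 0.00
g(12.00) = 0.73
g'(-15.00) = 0.00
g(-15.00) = 0.81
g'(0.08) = -0.88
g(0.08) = -0.84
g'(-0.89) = -0.63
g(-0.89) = 0.58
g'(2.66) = 0.13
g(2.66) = 0.51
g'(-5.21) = 0.01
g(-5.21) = 0.84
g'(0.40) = 1.07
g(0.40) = -0.77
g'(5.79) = 0.02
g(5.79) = 0.68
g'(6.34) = 0.02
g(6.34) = 0.69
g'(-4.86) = 0.01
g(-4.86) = 0.84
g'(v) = (1 - 18*v)*(7*v^2 - 5*v - 3)/(9*v^2 - v + 4)^2 + (14*v - 5)/(9*v^2 - v + 4)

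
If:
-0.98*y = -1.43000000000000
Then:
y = 1.46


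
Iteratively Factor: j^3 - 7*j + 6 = (j + 3)*(j^2 - 3*j + 2) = (j - 1)*(j + 3)*(j - 2)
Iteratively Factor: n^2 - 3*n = (n)*(n - 3)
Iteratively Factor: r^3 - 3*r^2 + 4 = (r + 1)*(r^2 - 4*r + 4) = (r - 2)*(r + 1)*(r - 2)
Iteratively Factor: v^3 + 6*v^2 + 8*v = (v)*(v^2 + 6*v + 8) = v*(v + 4)*(v + 2)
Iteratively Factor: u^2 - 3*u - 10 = (u - 5)*(u + 2)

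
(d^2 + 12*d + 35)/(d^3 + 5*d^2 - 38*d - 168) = (d + 5)/(d^2 - 2*d - 24)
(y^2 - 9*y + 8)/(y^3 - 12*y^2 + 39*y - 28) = (y - 8)/(y^2 - 11*y + 28)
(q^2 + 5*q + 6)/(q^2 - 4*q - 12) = (q + 3)/(q - 6)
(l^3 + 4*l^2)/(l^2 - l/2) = 2*l*(l + 4)/(2*l - 1)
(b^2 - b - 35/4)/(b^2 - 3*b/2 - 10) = (b - 7/2)/(b - 4)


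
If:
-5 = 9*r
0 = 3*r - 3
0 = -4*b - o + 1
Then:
No Solution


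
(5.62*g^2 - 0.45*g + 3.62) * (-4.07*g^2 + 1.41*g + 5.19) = -22.8734*g^4 + 9.7557*g^3 + 13.7999*g^2 + 2.7687*g + 18.7878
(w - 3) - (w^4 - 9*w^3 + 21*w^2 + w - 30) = -w^4 + 9*w^3 - 21*w^2 + 27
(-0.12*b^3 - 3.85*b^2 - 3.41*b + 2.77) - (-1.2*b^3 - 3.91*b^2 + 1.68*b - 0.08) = 1.08*b^3 + 0.0600000000000001*b^2 - 5.09*b + 2.85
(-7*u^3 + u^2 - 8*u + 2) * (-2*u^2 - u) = 14*u^5 + 5*u^4 + 15*u^3 + 4*u^2 - 2*u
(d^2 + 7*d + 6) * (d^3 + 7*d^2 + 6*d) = d^5 + 14*d^4 + 61*d^3 + 84*d^2 + 36*d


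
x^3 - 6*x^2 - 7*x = x*(x - 7)*(x + 1)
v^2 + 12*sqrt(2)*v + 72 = (v + 6*sqrt(2))^2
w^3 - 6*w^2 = w^2*(w - 6)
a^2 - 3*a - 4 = (a - 4)*(a + 1)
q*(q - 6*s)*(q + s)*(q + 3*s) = q^4 - 2*q^3*s - 21*q^2*s^2 - 18*q*s^3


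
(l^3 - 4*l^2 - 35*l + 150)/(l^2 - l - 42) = (l^2 - 10*l + 25)/(l - 7)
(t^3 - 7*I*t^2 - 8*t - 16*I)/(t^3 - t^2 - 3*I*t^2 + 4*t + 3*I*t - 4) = (t - 4*I)/(t - 1)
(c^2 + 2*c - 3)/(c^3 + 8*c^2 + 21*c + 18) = (c - 1)/(c^2 + 5*c + 6)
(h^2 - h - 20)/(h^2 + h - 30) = (h + 4)/(h + 6)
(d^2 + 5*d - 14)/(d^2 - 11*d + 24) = (d^2 + 5*d - 14)/(d^2 - 11*d + 24)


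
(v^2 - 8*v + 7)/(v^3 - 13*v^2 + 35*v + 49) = (v - 1)/(v^2 - 6*v - 7)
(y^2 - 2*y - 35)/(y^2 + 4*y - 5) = (y - 7)/(y - 1)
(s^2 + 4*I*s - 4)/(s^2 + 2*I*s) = (s + 2*I)/s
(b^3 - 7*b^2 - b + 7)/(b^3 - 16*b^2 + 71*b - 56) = (b + 1)/(b - 8)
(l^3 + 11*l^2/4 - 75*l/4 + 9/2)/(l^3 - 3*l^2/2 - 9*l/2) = (4*l^2 + 23*l - 6)/(2*l*(2*l + 3))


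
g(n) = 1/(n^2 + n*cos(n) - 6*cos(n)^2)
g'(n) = (n*sin(n) - 2*n - 12*sin(n)*cos(n) - cos(n))/(n^2 + n*cos(n) - 6*cos(n)^2)^2 = (n*sin(n) - 2*n - 6*sin(2*n) - cos(n))/(n^2 + n*cos(n) - 6*cos(n)^2)^2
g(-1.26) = 1.56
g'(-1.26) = 16.81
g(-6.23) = 0.04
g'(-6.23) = 0.01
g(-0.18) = -0.17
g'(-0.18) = 0.04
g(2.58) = 5.74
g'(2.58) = 81.34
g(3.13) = 1.50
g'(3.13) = -11.40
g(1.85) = 0.41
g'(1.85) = 0.25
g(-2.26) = 0.24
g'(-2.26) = 0.06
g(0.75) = -0.48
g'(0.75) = -1.75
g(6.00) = 0.03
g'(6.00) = -0.00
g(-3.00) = 0.16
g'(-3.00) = 0.15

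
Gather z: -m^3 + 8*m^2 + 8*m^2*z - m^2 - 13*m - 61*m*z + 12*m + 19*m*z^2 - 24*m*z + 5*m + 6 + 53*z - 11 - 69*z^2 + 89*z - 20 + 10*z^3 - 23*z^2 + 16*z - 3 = -m^3 + 7*m^2 + 4*m + 10*z^3 + z^2*(19*m - 92) + z*(8*m^2 - 85*m + 158) - 28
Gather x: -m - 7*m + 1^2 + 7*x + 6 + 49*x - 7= -8*m + 56*x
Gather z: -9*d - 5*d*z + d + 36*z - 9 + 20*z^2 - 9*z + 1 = -8*d + 20*z^2 + z*(27 - 5*d) - 8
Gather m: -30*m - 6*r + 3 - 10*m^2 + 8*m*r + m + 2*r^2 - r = -10*m^2 + m*(8*r - 29) + 2*r^2 - 7*r + 3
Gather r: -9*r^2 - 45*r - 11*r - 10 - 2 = -9*r^2 - 56*r - 12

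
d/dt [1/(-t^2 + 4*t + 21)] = 2*(t - 2)/(-t^2 + 4*t + 21)^2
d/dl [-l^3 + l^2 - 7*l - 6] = -3*l^2 + 2*l - 7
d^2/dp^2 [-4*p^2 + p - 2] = -8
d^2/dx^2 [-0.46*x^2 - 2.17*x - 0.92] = -0.920000000000000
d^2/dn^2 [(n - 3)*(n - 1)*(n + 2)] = 6*n - 4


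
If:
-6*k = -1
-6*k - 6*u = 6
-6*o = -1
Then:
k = 1/6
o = 1/6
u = -7/6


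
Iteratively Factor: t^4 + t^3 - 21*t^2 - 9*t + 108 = (t + 4)*(t^3 - 3*t^2 - 9*t + 27) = (t - 3)*(t + 4)*(t^2 - 9) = (t - 3)^2*(t + 4)*(t + 3)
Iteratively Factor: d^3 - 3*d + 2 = (d + 2)*(d^2 - 2*d + 1) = (d - 1)*(d + 2)*(d - 1)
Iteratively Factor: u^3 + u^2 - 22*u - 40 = (u + 4)*(u^2 - 3*u - 10) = (u + 2)*(u + 4)*(u - 5)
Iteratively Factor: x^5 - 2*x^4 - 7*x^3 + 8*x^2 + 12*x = (x)*(x^4 - 2*x^3 - 7*x^2 + 8*x + 12) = x*(x - 3)*(x^3 + x^2 - 4*x - 4) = x*(x - 3)*(x + 2)*(x^2 - x - 2) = x*(x - 3)*(x - 2)*(x + 2)*(x + 1)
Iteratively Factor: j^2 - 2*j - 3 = (j - 3)*(j + 1)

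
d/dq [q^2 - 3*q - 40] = 2*q - 3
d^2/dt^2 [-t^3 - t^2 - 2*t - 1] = -6*t - 2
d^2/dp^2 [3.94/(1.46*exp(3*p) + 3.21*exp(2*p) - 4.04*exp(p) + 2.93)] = ((-51.7716*exp(2*p) - 50.5896*exp(p) + 15.9176)*(1.46*exp(3*p) + 3.21*exp(2*p) - 4.04*exp(p) + 2.93) + 3.94*(4.38*exp(2*p) + 6.42*exp(p) - 4.04)*(8.76*exp(2*p) + 12.84*exp(p) - 8.08)*exp(p))*exp(p)/(1.46*exp(3*p) + 3.21*exp(2*p) - 4.04*exp(p) + 2.93)^3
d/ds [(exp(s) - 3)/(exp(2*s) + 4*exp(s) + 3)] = (-2*(exp(s) - 3)*(exp(s) + 2) + exp(2*s) + 4*exp(s) + 3)*exp(s)/(exp(2*s) + 4*exp(s) + 3)^2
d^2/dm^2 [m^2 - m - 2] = 2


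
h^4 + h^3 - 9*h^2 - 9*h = h*(h - 3)*(h + 1)*(h + 3)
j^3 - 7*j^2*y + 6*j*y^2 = j*(j - 6*y)*(j - y)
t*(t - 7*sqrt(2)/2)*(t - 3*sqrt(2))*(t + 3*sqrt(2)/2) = t^4 - 5*sqrt(2)*t^3 + 3*t^2/2 + 63*sqrt(2)*t/2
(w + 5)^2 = w^2 + 10*w + 25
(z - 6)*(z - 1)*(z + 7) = z^3 - 43*z + 42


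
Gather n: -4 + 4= 0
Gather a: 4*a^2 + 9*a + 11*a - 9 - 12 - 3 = 4*a^2 + 20*a - 24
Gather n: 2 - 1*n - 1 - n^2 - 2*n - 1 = -n^2 - 3*n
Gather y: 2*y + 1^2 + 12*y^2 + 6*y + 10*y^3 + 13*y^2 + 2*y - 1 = 10*y^3 + 25*y^2 + 10*y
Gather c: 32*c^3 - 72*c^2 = 32*c^3 - 72*c^2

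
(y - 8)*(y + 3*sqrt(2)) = y^2 - 8*y + 3*sqrt(2)*y - 24*sqrt(2)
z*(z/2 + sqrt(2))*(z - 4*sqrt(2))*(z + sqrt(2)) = z^4/2 - sqrt(2)*z^3/2 - 10*z^2 - 8*sqrt(2)*z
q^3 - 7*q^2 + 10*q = q*(q - 5)*(q - 2)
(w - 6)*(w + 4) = w^2 - 2*w - 24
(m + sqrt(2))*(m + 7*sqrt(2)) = m^2 + 8*sqrt(2)*m + 14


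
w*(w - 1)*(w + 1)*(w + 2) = w^4 + 2*w^3 - w^2 - 2*w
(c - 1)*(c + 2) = c^2 + c - 2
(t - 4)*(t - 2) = t^2 - 6*t + 8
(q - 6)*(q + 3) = q^2 - 3*q - 18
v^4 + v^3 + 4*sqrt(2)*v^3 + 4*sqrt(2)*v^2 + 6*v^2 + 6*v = v*(v + 3*sqrt(2))*(sqrt(2)*v/2 + 1)*(sqrt(2)*v + sqrt(2))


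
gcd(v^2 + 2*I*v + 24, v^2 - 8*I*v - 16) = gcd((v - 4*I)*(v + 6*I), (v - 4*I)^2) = v - 4*I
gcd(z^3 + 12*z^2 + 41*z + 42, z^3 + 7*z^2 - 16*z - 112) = z + 7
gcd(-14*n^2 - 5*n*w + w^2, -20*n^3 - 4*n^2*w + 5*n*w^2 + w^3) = 2*n + w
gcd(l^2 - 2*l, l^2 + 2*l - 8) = l - 2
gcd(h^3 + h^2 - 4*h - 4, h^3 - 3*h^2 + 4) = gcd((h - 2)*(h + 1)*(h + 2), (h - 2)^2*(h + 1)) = h^2 - h - 2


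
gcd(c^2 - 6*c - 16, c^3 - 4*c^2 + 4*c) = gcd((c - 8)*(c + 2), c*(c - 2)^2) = 1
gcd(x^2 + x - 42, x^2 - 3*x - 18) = x - 6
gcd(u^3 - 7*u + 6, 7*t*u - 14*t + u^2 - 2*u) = u - 2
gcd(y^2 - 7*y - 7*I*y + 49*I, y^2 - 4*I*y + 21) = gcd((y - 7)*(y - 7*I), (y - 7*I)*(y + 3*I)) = y - 7*I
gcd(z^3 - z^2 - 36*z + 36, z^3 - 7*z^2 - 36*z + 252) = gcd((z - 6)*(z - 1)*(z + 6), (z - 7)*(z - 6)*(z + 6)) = z^2 - 36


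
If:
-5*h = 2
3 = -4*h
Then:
No Solution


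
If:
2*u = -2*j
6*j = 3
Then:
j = 1/2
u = -1/2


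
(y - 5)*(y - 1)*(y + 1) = y^3 - 5*y^2 - y + 5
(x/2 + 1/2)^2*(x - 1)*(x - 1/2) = x^4/4 + x^3/8 - 3*x^2/8 - x/8 + 1/8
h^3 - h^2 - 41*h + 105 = (h - 5)*(h - 3)*(h + 7)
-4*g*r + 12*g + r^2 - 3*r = (-4*g + r)*(r - 3)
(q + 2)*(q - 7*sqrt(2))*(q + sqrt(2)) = q^3 - 6*sqrt(2)*q^2 + 2*q^2 - 12*sqrt(2)*q - 14*q - 28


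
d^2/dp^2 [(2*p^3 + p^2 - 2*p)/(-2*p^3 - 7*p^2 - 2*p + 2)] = 4*(12*p^6 + 24*p^5 + 24*p^4 + 20*p^3 + 15*p^2 + 30*p + 2)/(8*p^9 + 84*p^8 + 318*p^7 + 487*p^6 + 150*p^5 - 258*p^4 - 136*p^3 + 60*p^2 + 24*p - 8)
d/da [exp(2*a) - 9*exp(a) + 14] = (2*exp(a) - 9)*exp(a)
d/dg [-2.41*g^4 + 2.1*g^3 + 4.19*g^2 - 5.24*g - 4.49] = -9.64*g^3 + 6.3*g^2 + 8.38*g - 5.24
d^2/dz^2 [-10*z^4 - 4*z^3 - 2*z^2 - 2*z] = -120*z^2 - 24*z - 4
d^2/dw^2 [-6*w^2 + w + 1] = -12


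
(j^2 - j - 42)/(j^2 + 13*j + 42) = (j - 7)/(j + 7)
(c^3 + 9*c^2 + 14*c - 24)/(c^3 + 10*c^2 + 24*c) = (c - 1)/c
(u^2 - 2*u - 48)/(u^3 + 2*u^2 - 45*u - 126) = (u - 8)/(u^2 - 4*u - 21)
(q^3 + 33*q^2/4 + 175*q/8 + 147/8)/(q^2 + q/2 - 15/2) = (8*q^2 + 42*q + 49)/(4*(2*q - 5))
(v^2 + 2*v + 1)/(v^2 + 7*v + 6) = (v + 1)/(v + 6)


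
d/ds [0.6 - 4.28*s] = -4.28000000000000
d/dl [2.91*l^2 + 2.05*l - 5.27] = 5.82*l + 2.05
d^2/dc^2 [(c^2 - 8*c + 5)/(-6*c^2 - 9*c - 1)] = 4*(171*c^3 - 261*c^2 - 477*c - 224)/(216*c^6 + 972*c^5 + 1566*c^4 + 1053*c^3 + 261*c^2 + 27*c + 1)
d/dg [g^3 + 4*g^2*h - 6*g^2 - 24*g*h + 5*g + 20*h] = 3*g^2 + 8*g*h - 12*g - 24*h + 5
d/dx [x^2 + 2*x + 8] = 2*x + 2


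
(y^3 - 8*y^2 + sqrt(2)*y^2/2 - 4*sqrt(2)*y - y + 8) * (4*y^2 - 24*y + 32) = 4*y^5 - 56*y^4 + 2*sqrt(2)*y^4 - 28*sqrt(2)*y^3 + 220*y^3 - 200*y^2 + 112*sqrt(2)*y^2 - 224*y - 128*sqrt(2)*y + 256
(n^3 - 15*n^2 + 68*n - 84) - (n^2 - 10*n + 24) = n^3 - 16*n^2 + 78*n - 108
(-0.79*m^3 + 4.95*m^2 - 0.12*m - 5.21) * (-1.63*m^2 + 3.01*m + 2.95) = 1.2877*m^5 - 10.4464*m^4 + 12.7646*m^3 + 22.7336*m^2 - 16.0361*m - 15.3695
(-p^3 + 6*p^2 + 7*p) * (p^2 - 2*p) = -p^5 + 8*p^4 - 5*p^3 - 14*p^2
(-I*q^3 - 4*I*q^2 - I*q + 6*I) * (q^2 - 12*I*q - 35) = -I*q^5 - 12*q^4 - 4*I*q^4 - 48*q^3 + 34*I*q^3 - 12*q^2 + 146*I*q^2 + 72*q + 35*I*q - 210*I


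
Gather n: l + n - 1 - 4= l + n - 5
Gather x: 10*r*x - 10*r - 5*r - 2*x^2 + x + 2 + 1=-15*r - 2*x^2 + x*(10*r + 1) + 3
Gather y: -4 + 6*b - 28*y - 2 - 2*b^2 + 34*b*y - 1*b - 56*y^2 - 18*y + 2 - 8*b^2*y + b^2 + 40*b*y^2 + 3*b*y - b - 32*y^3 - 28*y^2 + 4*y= -b^2 + 4*b - 32*y^3 + y^2*(40*b - 84) + y*(-8*b^2 + 37*b - 42) - 4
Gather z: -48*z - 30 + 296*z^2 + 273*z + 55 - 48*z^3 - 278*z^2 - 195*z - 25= -48*z^3 + 18*z^2 + 30*z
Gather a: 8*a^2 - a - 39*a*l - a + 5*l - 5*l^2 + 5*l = 8*a^2 + a*(-39*l - 2) - 5*l^2 + 10*l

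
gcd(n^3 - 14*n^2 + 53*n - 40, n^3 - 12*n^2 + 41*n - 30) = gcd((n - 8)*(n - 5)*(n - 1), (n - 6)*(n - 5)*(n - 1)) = n^2 - 6*n + 5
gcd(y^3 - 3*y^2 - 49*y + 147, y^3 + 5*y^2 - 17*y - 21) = y^2 + 4*y - 21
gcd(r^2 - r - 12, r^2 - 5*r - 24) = r + 3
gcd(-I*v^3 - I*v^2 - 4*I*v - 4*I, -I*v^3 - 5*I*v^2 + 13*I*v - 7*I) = 1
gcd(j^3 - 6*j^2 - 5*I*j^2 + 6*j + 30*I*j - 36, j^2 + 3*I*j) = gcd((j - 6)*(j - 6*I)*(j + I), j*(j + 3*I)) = 1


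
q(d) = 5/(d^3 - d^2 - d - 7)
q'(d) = 5*(-3*d^2 + 2*d + 1)/(d^3 - d^2 - d - 7)^2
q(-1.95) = -0.31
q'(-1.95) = -0.27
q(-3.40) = -0.09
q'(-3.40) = -0.07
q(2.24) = -1.66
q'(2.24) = -5.25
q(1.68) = -0.74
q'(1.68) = -0.45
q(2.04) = -1.06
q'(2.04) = -1.67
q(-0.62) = -0.71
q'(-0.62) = -0.14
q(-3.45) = -0.09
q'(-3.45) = -0.07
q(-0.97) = -0.63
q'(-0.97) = -0.30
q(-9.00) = -0.00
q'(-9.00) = 0.00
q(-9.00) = -0.00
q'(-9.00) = 0.00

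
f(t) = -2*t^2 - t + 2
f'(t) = -4*t - 1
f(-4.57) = -35.20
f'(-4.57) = 17.28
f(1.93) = -7.38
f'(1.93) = -8.72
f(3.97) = -33.49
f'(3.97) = -16.88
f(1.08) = -1.41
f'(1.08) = -5.32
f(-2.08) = -4.57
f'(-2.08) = 7.32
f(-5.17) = -46.29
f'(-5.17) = 19.68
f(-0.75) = 1.62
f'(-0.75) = 2.00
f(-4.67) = -36.95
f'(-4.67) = 17.68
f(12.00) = -298.00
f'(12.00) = -49.00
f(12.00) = -298.00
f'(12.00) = -49.00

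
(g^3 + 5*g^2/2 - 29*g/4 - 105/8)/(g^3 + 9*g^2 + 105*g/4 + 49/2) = (4*g^2 - 4*g - 15)/(2*(2*g^2 + 11*g + 14))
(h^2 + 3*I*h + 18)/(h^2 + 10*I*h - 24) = (h - 3*I)/(h + 4*I)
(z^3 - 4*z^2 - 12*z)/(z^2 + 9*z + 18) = z*(z^2 - 4*z - 12)/(z^2 + 9*z + 18)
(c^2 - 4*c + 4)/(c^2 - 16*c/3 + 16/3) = 3*(c^2 - 4*c + 4)/(3*c^2 - 16*c + 16)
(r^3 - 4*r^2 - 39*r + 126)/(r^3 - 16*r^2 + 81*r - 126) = (r + 6)/(r - 6)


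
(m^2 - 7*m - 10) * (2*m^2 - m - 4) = 2*m^4 - 15*m^3 - 17*m^2 + 38*m + 40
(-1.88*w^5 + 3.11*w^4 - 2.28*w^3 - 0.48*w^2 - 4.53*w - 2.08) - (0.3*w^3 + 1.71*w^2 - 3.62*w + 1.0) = -1.88*w^5 + 3.11*w^4 - 2.58*w^3 - 2.19*w^2 - 0.91*w - 3.08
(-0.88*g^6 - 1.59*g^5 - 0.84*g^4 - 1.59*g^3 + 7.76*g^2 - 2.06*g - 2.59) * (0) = 0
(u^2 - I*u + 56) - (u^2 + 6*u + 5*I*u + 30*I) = -6*u - 6*I*u + 56 - 30*I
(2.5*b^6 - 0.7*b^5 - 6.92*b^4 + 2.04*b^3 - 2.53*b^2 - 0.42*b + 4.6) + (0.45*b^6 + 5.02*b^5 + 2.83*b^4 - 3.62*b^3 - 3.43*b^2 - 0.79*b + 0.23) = 2.95*b^6 + 4.32*b^5 - 4.09*b^4 - 1.58*b^3 - 5.96*b^2 - 1.21*b + 4.83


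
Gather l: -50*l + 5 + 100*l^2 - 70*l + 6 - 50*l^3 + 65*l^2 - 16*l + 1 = -50*l^3 + 165*l^2 - 136*l + 12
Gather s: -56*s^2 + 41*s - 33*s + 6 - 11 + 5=-56*s^2 + 8*s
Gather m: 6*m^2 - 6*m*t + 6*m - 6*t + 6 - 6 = 6*m^2 + m*(6 - 6*t) - 6*t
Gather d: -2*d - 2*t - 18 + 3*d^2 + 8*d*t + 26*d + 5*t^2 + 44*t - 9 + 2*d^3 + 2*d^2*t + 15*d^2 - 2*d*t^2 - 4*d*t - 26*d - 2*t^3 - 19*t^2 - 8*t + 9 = 2*d^3 + d^2*(2*t + 18) + d*(-2*t^2 + 4*t - 2) - 2*t^3 - 14*t^2 + 34*t - 18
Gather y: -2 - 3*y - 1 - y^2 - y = -y^2 - 4*y - 3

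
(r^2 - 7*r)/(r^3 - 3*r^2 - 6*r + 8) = r*(r - 7)/(r^3 - 3*r^2 - 6*r + 8)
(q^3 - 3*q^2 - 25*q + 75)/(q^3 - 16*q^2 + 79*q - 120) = (q + 5)/(q - 8)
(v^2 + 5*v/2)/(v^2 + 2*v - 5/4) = 2*v/(2*v - 1)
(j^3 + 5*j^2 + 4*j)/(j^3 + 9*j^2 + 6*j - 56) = j*(j + 1)/(j^2 + 5*j - 14)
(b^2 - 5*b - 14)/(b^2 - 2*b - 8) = (b - 7)/(b - 4)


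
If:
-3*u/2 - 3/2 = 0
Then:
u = -1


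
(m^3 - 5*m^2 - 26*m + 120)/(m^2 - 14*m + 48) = (m^2 + m - 20)/(m - 8)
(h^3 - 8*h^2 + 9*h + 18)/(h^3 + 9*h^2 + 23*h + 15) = (h^2 - 9*h + 18)/(h^2 + 8*h + 15)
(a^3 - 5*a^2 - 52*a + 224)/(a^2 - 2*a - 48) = (a^2 + 3*a - 28)/(a + 6)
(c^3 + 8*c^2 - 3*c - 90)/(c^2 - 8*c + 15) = (c^2 + 11*c + 30)/(c - 5)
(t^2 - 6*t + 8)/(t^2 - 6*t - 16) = (-t^2 + 6*t - 8)/(-t^2 + 6*t + 16)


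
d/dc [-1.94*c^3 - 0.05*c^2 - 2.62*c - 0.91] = -5.82*c^2 - 0.1*c - 2.62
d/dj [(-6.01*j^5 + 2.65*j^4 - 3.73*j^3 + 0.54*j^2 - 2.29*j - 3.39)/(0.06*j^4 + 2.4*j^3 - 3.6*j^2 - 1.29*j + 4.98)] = (-0.3606*j^8 - 28.848*j^7 + 71.4918*j^6 + 11.8668*j^5 - 147.3603*j^4 + 74.217*j^3 - 40.2588*j^2 - 19.0296*j - 15.7773)/(0.0036*j^8 + 0.288*j^7 + 5.328*j^6 - 17.4348*j^5 + 7.3656*j^4 + 33.192*j^3 - 34.1919*j^2 - 12.8484*j + 24.8004)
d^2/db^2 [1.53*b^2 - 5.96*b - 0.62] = 3.06000000000000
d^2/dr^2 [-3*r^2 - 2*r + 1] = -6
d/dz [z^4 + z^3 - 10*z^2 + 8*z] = 4*z^3 + 3*z^2 - 20*z + 8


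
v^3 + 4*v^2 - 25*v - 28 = (v - 4)*(v + 1)*(v + 7)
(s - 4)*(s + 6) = s^2 + 2*s - 24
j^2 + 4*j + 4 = (j + 2)^2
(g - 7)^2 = g^2 - 14*g + 49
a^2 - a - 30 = (a - 6)*(a + 5)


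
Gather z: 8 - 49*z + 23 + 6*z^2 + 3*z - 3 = 6*z^2 - 46*z + 28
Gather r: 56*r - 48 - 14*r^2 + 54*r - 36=-14*r^2 + 110*r - 84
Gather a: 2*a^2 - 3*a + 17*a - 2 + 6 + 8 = 2*a^2 + 14*a + 12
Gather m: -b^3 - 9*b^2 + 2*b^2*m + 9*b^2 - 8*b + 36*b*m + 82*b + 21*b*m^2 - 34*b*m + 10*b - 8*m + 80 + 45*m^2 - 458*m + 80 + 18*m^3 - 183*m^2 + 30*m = -b^3 + 84*b + 18*m^3 + m^2*(21*b - 138) + m*(2*b^2 + 2*b - 436) + 160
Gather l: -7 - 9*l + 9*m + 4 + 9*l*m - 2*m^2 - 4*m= l*(9*m - 9) - 2*m^2 + 5*m - 3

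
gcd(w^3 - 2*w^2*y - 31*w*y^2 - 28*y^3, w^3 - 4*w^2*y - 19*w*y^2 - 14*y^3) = -w^2 + 6*w*y + 7*y^2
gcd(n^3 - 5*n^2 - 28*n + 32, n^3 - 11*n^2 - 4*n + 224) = n^2 - 4*n - 32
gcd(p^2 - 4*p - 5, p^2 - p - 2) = p + 1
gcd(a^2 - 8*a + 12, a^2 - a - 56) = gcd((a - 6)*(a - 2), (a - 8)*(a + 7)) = 1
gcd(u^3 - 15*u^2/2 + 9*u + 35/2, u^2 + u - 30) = u - 5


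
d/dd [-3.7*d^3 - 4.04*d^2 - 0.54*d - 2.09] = -11.1*d^2 - 8.08*d - 0.54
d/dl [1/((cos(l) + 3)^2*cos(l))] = 3*(sin(l)/cos(l)^2 + tan(l))/(cos(l) + 3)^3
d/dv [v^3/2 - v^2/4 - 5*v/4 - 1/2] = 3*v^2/2 - v/2 - 5/4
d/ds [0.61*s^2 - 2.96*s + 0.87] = 1.22*s - 2.96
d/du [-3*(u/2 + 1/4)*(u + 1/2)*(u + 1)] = -9*u^2/2 - 6*u - 15/8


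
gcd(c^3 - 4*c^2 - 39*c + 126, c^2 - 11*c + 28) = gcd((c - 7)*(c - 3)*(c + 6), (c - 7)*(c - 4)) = c - 7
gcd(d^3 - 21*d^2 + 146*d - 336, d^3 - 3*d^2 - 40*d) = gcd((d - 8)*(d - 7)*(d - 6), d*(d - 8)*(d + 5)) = d - 8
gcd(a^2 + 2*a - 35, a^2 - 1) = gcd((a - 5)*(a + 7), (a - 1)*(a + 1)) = 1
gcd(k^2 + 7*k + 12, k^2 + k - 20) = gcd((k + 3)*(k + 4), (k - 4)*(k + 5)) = 1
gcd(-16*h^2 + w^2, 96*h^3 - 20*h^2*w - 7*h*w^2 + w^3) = 4*h + w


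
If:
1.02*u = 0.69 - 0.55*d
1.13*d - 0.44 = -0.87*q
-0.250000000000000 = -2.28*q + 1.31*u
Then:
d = 0.01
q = 0.50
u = 0.67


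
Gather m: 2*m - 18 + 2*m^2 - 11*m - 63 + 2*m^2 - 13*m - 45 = 4*m^2 - 22*m - 126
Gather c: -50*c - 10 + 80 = 70 - 50*c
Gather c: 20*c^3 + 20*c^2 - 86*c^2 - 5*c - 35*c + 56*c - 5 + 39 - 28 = 20*c^3 - 66*c^2 + 16*c + 6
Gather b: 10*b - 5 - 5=10*b - 10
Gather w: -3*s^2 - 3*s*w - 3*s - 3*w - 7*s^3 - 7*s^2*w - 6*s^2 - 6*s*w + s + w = -7*s^3 - 9*s^2 - 2*s + w*(-7*s^2 - 9*s - 2)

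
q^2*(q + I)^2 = q^4 + 2*I*q^3 - q^2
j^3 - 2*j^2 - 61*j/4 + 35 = (j - 7/2)*(j - 5/2)*(j + 4)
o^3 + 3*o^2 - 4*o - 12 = (o - 2)*(o + 2)*(o + 3)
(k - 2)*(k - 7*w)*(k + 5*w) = k^3 - 2*k^2*w - 2*k^2 - 35*k*w^2 + 4*k*w + 70*w^2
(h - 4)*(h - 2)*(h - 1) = h^3 - 7*h^2 + 14*h - 8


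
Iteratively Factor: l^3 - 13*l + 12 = (l - 1)*(l^2 + l - 12) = (l - 1)*(l + 4)*(l - 3)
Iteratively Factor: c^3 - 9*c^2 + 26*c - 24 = (c - 3)*(c^2 - 6*c + 8) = (c - 3)*(c - 2)*(c - 4)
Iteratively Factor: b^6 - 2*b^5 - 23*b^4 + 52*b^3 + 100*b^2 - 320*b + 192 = (b - 2)*(b^5 - 23*b^3 + 6*b^2 + 112*b - 96) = (b - 2)*(b + 4)*(b^4 - 4*b^3 - 7*b^2 + 34*b - 24) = (b - 2)^2*(b + 4)*(b^3 - 2*b^2 - 11*b + 12) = (b - 2)^2*(b - 1)*(b + 4)*(b^2 - b - 12) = (b - 2)^2*(b - 1)*(b + 3)*(b + 4)*(b - 4)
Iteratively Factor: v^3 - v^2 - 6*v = (v + 2)*(v^2 - 3*v) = (v - 3)*(v + 2)*(v)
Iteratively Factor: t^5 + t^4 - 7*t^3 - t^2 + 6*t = (t + 3)*(t^4 - 2*t^3 - t^2 + 2*t) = (t + 1)*(t + 3)*(t^3 - 3*t^2 + 2*t) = (t - 1)*(t + 1)*(t + 3)*(t^2 - 2*t) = t*(t - 1)*(t + 1)*(t + 3)*(t - 2)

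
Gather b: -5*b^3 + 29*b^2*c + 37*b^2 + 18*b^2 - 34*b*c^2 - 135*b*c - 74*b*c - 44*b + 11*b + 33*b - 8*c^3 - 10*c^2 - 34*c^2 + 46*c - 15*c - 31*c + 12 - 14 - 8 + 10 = -5*b^3 + b^2*(29*c + 55) + b*(-34*c^2 - 209*c) - 8*c^3 - 44*c^2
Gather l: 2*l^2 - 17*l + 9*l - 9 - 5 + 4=2*l^2 - 8*l - 10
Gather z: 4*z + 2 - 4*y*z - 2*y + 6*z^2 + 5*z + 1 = -2*y + 6*z^2 + z*(9 - 4*y) + 3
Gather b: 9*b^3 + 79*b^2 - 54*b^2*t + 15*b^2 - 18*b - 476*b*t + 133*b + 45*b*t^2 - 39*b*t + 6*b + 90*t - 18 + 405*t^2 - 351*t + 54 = 9*b^3 + b^2*(94 - 54*t) + b*(45*t^2 - 515*t + 121) + 405*t^2 - 261*t + 36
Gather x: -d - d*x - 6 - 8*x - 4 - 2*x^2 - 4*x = -d - 2*x^2 + x*(-d - 12) - 10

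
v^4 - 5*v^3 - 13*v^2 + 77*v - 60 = (v - 5)*(v - 3)*(v - 1)*(v + 4)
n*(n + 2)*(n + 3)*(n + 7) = n^4 + 12*n^3 + 41*n^2 + 42*n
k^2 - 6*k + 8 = (k - 4)*(k - 2)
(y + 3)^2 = y^2 + 6*y + 9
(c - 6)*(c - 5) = c^2 - 11*c + 30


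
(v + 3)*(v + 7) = v^2 + 10*v + 21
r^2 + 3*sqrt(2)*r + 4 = (r + sqrt(2))*(r + 2*sqrt(2))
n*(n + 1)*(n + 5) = n^3 + 6*n^2 + 5*n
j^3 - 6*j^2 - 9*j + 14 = (j - 7)*(j - 1)*(j + 2)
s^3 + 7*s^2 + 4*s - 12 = (s - 1)*(s + 2)*(s + 6)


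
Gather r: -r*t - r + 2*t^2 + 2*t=r*(-t - 1) + 2*t^2 + 2*t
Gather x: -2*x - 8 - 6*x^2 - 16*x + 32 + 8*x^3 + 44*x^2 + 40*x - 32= 8*x^3 + 38*x^2 + 22*x - 8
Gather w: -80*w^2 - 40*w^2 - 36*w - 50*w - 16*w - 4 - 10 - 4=-120*w^2 - 102*w - 18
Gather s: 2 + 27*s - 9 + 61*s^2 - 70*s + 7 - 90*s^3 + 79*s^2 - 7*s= -90*s^3 + 140*s^2 - 50*s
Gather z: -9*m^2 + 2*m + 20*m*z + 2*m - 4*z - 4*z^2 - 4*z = -9*m^2 + 4*m - 4*z^2 + z*(20*m - 8)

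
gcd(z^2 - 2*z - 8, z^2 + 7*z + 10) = z + 2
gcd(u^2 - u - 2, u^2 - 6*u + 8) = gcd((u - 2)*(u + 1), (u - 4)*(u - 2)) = u - 2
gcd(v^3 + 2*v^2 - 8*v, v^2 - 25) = 1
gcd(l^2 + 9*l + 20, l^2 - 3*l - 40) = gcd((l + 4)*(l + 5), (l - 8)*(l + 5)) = l + 5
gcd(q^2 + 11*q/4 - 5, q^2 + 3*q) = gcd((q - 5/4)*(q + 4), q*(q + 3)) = 1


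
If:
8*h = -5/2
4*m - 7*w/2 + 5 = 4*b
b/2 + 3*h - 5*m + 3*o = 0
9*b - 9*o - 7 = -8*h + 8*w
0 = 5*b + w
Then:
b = -103/1618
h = -5/16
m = -13399/12944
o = -3403/2427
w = 515/1618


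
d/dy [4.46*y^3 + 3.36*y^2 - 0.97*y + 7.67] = 13.38*y^2 + 6.72*y - 0.97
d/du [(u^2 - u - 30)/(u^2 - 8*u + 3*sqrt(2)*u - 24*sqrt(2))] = ((2*u - 1)*(u^2 - 8*u + 3*sqrt(2)*u - 24*sqrt(2)) + (2*u - 8 + 3*sqrt(2))*(-u^2 + u + 30))/(u^2 - 8*u + 3*sqrt(2)*u - 24*sqrt(2))^2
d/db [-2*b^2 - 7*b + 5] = -4*b - 7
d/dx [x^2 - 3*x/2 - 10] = 2*x - 3/2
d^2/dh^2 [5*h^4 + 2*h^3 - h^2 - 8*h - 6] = 60*h^2 + 12*h - 2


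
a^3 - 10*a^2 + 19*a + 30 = (a - 6)*(a - 5)*(a + 1)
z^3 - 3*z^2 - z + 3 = (z - 3)*(z - 1)*(z + 1)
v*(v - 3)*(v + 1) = v^3 - 2*v^2 - 3*v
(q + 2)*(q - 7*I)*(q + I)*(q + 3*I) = q^4 + 2*q^3 - 3*I*q^3 + 25*q^2 - 6*I*q^2 + 50*q + 21*I*q + 42*I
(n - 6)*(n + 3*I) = n^2 - 6*n + 3*I*n - 18*I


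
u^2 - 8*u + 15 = (u - 5)*(u - 3)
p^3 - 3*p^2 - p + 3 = (p - 3)*(p - 1)*(p + 1)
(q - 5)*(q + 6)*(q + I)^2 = q^4 + q^3 + 2*I*q^3 - 31*q^2 + 2*I*q^2 - q - 60*I*q + 30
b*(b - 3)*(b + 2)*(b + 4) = b^4 + 3*b^3 - 10*b^2 - 24*b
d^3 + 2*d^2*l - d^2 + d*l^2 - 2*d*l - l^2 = (d - 1)*(d + l)^2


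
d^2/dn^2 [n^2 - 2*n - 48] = 2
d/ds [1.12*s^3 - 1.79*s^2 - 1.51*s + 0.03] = 3.36*s^2 - 3.58*s - 1.51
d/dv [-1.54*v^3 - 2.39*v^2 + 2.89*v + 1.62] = -4.62*v^2 - 4.78*v + 2.89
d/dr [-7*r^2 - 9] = -14*r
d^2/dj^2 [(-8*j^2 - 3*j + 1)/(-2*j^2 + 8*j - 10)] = (35*j^3 - 123*j^2 - 33*j + 249)/(j^6 - 12*j^5 + 63*j^4 - 184*j^3 + 315*j^2 - 300*j + 125)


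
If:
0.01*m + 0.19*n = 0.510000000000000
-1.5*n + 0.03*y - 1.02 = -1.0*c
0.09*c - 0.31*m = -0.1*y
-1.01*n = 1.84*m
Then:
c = 5.45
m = -1.52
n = 2.76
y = -9.61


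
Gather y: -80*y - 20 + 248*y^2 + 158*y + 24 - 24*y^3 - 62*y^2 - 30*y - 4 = -24*y^3 + 186*y^2 + 48*y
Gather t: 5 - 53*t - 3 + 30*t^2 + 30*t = 30*t^2 - 23*t + 2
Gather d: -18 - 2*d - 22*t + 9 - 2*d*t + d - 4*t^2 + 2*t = d*(-2*t - 1) - 4*t^2 - 20*t - 9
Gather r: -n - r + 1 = -n - r + 1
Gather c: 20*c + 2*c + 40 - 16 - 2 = 22*c + 22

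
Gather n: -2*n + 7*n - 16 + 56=5*n + 40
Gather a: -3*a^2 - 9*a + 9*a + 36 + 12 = 48 - 3*a^2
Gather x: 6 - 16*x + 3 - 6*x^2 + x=-6*x^2 - 15*x + 9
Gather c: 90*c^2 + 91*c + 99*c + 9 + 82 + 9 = 90*c^2 + 190*c + 100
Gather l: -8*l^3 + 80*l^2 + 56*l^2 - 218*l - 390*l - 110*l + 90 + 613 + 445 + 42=-8*l^3 + 136*l^2 - 718*l + 1190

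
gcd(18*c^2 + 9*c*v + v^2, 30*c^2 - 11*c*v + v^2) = 1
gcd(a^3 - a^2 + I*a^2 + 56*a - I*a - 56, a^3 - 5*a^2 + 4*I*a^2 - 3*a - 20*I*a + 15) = 1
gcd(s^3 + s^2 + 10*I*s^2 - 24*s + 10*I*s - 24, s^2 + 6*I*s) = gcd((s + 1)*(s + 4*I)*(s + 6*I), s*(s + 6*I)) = s + 6*I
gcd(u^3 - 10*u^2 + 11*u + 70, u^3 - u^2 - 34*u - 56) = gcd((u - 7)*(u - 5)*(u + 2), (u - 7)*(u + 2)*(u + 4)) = u^2 - 5*u - 14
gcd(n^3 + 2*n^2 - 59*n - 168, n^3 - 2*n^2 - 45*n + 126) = n + 7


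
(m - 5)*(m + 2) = m^2 - 3*m - 10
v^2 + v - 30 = (v - 5)*(v + 6)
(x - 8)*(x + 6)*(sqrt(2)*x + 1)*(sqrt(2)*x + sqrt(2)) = 2*x^4 - 2*x^3 + sqrt(2)*x^3 - 100*x^2 - sqrt(2)*x^2 - 96*x - 50*sqrt(2)*x - 48*sqrt(2)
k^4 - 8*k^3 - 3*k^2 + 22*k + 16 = (k - 8)*(k - 2)*(k + 1)^2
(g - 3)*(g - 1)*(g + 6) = g^3 + 2*g^2 - 21*g + 18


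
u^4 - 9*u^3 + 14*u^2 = u^2*(u - 7)*(u - 2)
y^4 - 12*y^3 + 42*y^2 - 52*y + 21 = (y - 7)*(y - 3)*(y - 1)^2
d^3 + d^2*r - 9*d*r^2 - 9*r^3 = (d - 3*r)*(d + r)*(d + 3*r)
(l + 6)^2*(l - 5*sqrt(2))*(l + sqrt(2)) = l^4 - 4*sqrt(2)*l^3 + 12*l^3 - 48*sqrt(2)*l^2 + 26*l^2 - 144*sqrt(2)*l - 120*l - 360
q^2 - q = q*(q - 1)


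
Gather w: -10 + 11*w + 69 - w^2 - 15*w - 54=-w^2 - 4*w + 5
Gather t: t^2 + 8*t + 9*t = t^2 + 17*t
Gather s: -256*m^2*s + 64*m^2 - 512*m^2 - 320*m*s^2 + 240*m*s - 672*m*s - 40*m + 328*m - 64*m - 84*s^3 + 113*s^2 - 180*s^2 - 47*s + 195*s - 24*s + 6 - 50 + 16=-448*m^2 + 224*m - 84*s^3 + s^2*(-320*m - 67) + s*(-256*m^2 - 432*m + 124) - 28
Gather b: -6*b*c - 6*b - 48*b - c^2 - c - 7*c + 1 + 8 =b*(-6*c - 54) - c^2 - 8*c + 9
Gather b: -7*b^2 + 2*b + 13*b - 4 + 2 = -7*b^2 + 15*b - 2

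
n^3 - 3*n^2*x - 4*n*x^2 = n*(n - 4*x)*(n + x)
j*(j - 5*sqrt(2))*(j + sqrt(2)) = j^3 - 4*sqrt(2)*j^2 - 10*j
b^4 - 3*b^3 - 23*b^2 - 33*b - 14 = (b - 7)*(b + 1)^2*(b + 2)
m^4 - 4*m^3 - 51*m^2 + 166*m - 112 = (m - 8)*(m - 2)*(m - 1)*(m + 7)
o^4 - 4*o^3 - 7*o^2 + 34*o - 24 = (o - 4)*(o - 2)*(o - 1)*(o + 3)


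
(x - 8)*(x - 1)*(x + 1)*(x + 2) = x^4 - 6*x^3 - 17*x^2 + 6*x + 16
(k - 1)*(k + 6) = k^2 + 5*k - 6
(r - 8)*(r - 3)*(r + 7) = r^3 - 4*r^2 - 53*r + 168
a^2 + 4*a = a*(a + 4)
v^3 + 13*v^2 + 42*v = v*(v + 6)*(v + 7)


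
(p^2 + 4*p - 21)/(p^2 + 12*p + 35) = (p - 3)/(p + 5)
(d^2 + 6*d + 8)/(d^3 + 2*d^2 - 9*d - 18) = (d + 4)/(d^2 - 9)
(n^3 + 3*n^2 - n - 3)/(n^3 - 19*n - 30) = (n^2 - 1)/(n^2 - 3*n - 10)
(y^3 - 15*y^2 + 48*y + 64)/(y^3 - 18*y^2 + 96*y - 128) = (y + 1)/(y - 2)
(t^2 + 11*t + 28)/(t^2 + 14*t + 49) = (t + 4)/(t + 7)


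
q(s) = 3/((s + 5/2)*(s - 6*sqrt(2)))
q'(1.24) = 0.01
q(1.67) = -0.11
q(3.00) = -0.10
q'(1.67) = 0.01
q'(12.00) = -0.02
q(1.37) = -0.11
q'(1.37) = 0.01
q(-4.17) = 0.14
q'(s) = -3/((s + 5/2)*(s - 6*sqrt(2))^2) - 3/((s + 5/2)^2*(s - 6*sqrt(2)))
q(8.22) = -1.05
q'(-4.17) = 0.10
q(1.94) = -0.10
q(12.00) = 0.06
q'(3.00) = 0.00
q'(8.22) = -3.88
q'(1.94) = 0.01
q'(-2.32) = 8.43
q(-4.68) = 0.10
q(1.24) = -0.11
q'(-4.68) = 0.06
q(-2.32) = -1.54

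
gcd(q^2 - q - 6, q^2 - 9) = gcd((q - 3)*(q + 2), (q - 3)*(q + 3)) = q - 3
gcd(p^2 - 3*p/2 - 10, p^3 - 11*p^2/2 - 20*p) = p + 5/2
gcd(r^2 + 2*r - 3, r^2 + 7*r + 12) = r + 3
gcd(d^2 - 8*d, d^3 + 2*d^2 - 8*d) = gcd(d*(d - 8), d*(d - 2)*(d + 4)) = d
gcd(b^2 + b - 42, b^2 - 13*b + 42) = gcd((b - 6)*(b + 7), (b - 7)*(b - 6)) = b - 6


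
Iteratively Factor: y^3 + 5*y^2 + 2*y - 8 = (y - 1)*(y^2 + 6*y + 8) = (y - 1)*(y + 2)*(y + 4)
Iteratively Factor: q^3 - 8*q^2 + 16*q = (q - 4)*(q^2 - 4*q) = q*(q - 4)*(q - 4)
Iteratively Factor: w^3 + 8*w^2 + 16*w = (w + 4)*(w^2 + 4*w) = (w + 4)^2*(w)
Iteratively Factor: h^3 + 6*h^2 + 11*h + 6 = (h + 3)*(h^2 + 3*h + 2) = (h + 1)*(h + 3)*(h + 2)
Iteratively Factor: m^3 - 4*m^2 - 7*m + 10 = (m + 2)*(m^2 - 6*m + 5) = (m - 1)*(m + 2)*(m - 5)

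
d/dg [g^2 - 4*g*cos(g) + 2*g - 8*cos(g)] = 4*g*sin(g) + 2*g + 8*sin(g) - 4*cos(g) + 2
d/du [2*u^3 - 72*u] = 6*u^2 - 72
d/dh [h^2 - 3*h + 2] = 2*h - 3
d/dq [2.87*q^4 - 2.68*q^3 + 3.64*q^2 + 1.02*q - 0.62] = 11.48*q^3 - 8.04*q^2 + 7.28*q + 1.02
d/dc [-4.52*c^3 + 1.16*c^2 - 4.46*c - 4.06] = -13.56*c^2 + 2.32*c - 4.46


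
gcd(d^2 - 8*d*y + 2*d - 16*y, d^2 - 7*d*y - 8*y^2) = -d + 8*y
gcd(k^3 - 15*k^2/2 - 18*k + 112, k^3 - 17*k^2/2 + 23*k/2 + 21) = k - 7/2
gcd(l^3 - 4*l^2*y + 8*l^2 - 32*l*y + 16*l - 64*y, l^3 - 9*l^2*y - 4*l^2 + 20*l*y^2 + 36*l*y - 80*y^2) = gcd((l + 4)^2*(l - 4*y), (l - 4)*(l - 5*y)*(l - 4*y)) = -l + 4*y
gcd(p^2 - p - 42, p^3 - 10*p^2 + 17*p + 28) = p - 7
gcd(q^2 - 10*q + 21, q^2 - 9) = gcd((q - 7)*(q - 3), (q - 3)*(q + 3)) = q - 3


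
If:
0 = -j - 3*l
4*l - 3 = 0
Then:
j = -9/4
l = 3/4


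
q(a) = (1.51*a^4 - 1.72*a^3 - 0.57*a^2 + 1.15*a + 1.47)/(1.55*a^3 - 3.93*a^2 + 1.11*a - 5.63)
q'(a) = (-4.65*a^2 + 7.86*a - 1.11)*(1.51*a^4 - 1.72*a^3 - 0.57*a^2 + 1.15*a + 1.47)/(1.55*a^3 - 3.93*a^2 + 1.11*a - 5.63)^2 + (6.04*a^3 - 5.16*a^2 - 1.14*a + 1.15)/(1.55*a^3 - 3.93*a^2 + 1.11*a - 5.63) = (2.3405*a^6 - 11.8686*a^5 + 12.6714*a^4 - 41.3886*a^3 + 26.1021*a^2 + 17.9724*a - 8.1062)/(2.4025*a^6 - 12.183*a^5 + 18.8859*a^4 - 26.1776*a^3 + 45.4839*a^2 - 12.4986*a + 31.6969)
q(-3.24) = -2.10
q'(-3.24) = 0.93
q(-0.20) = -0.20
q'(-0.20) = -0.28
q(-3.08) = -1.95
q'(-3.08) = 0.93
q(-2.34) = -1.27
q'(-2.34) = 0.90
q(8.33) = 9.97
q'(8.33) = 0.88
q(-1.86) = -0.85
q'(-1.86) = 0.85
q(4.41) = 7.51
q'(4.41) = -0.24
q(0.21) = -0.30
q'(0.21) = -0.11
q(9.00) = 10.56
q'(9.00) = 0.90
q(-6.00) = -4.71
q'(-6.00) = 0.95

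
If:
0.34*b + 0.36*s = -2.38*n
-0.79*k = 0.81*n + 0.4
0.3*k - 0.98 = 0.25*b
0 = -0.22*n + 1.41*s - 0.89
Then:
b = -5.33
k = -1.17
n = 0.65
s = 0.73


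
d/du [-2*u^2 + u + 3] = 1 - 4*u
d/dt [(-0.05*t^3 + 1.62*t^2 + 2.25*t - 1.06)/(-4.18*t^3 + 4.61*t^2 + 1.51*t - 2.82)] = (6.5411*t^4 + 18.659*t^3 - 20.7957*t^2 + 0.6364*t - 4.7444)/(17.4724*t^6 - 38.5396*t^5 + 8.6285*t^4 + 37.4974*t^3 - 23.7203*t^2 - 8.5164*t + 7.9524)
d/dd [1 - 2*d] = -2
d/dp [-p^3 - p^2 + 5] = p*(-3*p - 2)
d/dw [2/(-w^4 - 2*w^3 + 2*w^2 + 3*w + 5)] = 2*(4*w^3 + 6*w^2 - 4*w - 3)/(-w^4 - 2*w^3 + 2*w^2 + 3*w + 5)^2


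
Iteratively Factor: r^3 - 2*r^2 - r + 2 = (r - 2)*(r^2 - 1) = (r - 2)*(r - 1)*(r + 1)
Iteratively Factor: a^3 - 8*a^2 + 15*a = (a - 5)*(a^2 - 3*a) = (a - 5)*(a - 3)*(a)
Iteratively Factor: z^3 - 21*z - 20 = (z + 4)*(z^2 - 4*z - 5) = (z - 5)*(z + 4)*(z + 1)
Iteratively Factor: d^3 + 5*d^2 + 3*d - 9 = (d - 1)*(d^2 + 6*d + 9) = (d - 1)*(d + 3)*(d + 3)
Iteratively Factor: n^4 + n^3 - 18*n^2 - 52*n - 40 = (n + 2)*(n^3 - n^2 - 16*n - 20) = (n + 2)^2*(n^2 - 3*n - 10) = (n + 2)^3*(n - 5)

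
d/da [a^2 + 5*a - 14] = 2*a + 5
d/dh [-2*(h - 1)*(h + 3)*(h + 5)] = -6*h^2 - 28*h - 14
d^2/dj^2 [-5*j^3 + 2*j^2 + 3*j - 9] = 4 - 30*j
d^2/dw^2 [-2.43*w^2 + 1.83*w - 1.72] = -4.86000000000000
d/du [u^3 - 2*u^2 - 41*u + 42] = 3*u^2 - 4*u - 41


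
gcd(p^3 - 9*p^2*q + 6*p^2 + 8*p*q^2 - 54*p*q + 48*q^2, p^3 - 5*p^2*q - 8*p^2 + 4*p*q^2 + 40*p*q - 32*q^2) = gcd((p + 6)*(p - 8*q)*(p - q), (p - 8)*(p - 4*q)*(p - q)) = p - q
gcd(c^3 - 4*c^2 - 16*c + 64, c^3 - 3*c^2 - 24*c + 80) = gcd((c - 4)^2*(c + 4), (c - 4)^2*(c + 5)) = c^2 - 8*c + 16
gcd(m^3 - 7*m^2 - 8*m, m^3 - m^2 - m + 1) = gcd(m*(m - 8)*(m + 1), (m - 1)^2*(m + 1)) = m + 1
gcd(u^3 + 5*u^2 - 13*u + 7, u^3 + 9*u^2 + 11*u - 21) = u^2 + 6*u - 7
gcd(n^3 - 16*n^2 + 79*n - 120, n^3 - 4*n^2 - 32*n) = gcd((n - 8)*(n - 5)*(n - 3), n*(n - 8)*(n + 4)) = n - 8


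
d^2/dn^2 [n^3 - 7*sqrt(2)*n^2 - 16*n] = 6*n - 14*sqrt(2)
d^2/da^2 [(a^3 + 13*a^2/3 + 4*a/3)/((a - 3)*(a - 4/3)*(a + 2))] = 4*(90*a^6 + 243*a^5 + 45*a^4 - 3185*a^3 + 900*a^2 + 3600*a + 4416)/(27*a^9 - 189*a^8 + 63*a^7 + 2069*a^6 - 3318*a^5 - 6636*a^4 + 16552*a^3 + 2016*a^2 - 24192*a + 13824)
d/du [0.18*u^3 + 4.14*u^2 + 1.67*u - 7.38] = 0.54*u^2 + 8.28*u + 1.67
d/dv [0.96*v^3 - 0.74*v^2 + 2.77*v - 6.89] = 2.88*v^2 - 1.48*v + 2.77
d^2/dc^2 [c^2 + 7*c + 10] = 2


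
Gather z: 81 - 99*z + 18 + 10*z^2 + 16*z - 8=10*z^2 - 83*z + 91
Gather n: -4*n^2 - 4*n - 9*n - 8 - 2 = -4*n^2 - 13*n - 10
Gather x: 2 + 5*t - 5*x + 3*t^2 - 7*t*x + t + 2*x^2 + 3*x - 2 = 3*t^2 + 6*t + 2*x^2 + x*(-7*t - 2)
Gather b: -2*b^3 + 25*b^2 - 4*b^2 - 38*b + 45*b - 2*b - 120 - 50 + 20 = -2*b^3 + 21*b^2 + 5*b - 150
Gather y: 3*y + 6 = 3*y + 6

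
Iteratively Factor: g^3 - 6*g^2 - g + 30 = (g - 5)*(g^2 - g - 6) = (g - 5)*(g - 3)*(g + 2)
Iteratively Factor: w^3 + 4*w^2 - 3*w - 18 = (w + 3)*(w^2 + w - 6) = (w + 3)^2*(w - 2)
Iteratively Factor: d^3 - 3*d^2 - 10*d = (d - 5)*(d^2 + 2*d) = (d - 5)*(d + 2)*(d)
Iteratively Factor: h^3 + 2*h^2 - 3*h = (h - 1)*(h^2 + 3*h) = h*(h - 1)*(h + 3)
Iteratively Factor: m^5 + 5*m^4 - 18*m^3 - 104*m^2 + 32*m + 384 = (m + 3)*(m^4 + 2*m^3 - 24*m^2 - 32*m + 128) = (m - 4)*(m + 3)*(m^3 + 6*m^2 - 32) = (m - 4)*(m + 3)*(m + 4)*(m^2 + 2*m - 8) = (m - 4)*(m + 3)*(m + 4)^2*(m - 2)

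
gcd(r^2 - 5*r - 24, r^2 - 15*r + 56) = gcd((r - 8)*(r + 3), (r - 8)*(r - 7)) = r - 8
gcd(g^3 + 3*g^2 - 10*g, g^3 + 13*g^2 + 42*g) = g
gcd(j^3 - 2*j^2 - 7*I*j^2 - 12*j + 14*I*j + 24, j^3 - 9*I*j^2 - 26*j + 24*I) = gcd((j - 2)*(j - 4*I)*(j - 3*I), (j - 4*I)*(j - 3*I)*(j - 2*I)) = j^2 - 7*I*j - 12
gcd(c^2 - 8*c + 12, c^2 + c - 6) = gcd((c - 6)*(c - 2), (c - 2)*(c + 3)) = c - 2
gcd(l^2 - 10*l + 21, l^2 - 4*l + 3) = l - 3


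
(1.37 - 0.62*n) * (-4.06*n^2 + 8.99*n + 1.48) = 2.5172*n^3 - 11.136*n^2 + 11.3987*n + 2.0276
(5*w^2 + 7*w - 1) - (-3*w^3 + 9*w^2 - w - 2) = 3*w^3 - 4*w^2 + 8*w + 1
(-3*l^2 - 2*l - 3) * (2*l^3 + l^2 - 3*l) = -6*l^5 - 7*l^4 + l^3 + 3*l^2 + 9*l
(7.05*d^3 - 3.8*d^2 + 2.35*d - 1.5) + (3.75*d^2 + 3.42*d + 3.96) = 7.05*d^3 - 0.0499999999999998*d^2 + 5.77*d + 2.46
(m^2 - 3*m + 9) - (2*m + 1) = m^2 - 5*m + 8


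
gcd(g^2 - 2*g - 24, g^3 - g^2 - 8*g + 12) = 1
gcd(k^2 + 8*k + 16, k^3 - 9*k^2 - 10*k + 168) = k + 4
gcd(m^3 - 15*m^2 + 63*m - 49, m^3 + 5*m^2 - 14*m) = 1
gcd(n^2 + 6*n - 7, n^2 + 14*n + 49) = n + 7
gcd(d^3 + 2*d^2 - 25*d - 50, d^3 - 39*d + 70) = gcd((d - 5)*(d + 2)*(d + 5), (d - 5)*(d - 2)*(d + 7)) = d - 5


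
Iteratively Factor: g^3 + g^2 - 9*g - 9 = (g - 3)*(g^2 + 4*g + 3) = (g - 3)*(g + 1)*(g + 3)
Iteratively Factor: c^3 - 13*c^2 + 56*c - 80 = (c - 4)*(c^2 - 9*c + 20) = (c - 5)*(c - 4)*(c - 4)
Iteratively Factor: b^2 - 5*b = (b - 5)*(b)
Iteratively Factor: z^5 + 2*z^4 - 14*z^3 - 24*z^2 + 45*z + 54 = (z - 2)*(z^4 + 4*z^3 - 6*z^2 - 36*z - 27) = (z - 2)*(z + 1)*(z^3 + 3*z^2 - 9*z - 27) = (z - 2)*(z + 1)*(z + 3)*(z^2 - 9) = (z - 2)*(z + 1)*(z + 3)^2*(z - 3)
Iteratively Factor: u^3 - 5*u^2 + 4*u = (u - 1)*(u^2 - 4*u) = u*(u - 1)*(u - 4)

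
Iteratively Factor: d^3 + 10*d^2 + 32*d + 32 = (d + 2)*(d^2 + 8*d + 16) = (d + 2)*(d + 4)*(d + 4)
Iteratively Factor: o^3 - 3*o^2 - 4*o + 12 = (o + 2)*(o^2 - 5*o + 6) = (o - 2)*(o + 2)*(o - 3)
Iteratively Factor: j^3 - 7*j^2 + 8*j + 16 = (j + 1)*(j^2 - 8*j + 16) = (j - 4)*(j + 1)*(j - 4)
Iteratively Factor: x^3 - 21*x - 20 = (x + 1)*(x^2 - x - 20) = (x + 1)*(x + 4)*(x - 5)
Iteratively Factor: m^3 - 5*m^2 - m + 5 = (m - 5)*(m^2 - 1) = (m - 5)*(m - 1)*(m + 1)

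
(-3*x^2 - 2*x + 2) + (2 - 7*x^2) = -10*x^2 - 2*x + 4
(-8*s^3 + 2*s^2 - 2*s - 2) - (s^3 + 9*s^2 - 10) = -9*s^3 - 7*s^2 - 2*s + 8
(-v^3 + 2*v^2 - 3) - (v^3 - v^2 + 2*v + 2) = -2*v^3 + 3*v^2 - 2*v - 5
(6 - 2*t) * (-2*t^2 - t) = 4*t^3 - 10*t^2 - 6*t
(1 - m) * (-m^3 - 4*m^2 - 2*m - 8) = m^4 + 3*m^3 - 2*m^2 + 6*m - 8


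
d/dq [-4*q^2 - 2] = -8*q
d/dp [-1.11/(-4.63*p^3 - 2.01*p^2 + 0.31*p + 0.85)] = (-15.4179*p^2 - 4.4622*p + 0.3441)/(4.63*p^3 + 2.01*p^2 - 0.31*p - 0.85)^2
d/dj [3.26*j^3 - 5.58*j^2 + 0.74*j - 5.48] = 9.78*j^2 - 11.16*j + 0.74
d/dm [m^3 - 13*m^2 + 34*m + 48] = 3*m^2 - 26*m + 34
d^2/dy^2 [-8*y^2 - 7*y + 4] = -16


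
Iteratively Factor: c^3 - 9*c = (c + 3)*(c^2 - 3*c) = c*(c + 3)*(c - 3)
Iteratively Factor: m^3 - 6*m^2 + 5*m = (m - 1)*(m^2 - 5*m) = m*(m - 1)*(m - 5)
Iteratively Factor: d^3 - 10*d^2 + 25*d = (d)*(d^2 - 10*d + 25) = d*(d - 5)*(d - 5)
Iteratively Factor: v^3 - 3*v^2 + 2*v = (v)*(v^2 - 3*v + 2) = v*(v - 1)*(v - 2)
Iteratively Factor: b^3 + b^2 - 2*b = (b - 1)*(b^2 + 2*b) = (b - 1)*(b + 2)*(b)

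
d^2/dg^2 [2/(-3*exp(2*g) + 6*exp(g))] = 4*(-4*(1 - exp(g))^2 + (exp(g) - 2)*(2*exp(g) - 1))*exp(-g)/(3*(exp(g) - 2)^3)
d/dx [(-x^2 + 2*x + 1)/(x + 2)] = (-x^2 - 4*x + 3)/(x^2 + 4*x + 4)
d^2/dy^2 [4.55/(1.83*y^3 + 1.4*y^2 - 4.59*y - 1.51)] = (-(49.959*y + 12.74)*(1.83*y^3 + 1.4*y^2 - 4.59*y - 1.51) + 4.55*(5.49*y^2 + 2.8*y - 4.59)*(10.98*y^2 + 5.6*y - 9.18))/(1.83*y^3 + 1.4*y^2 - 4.59*y - 1.51)^3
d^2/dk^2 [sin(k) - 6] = -sin(k)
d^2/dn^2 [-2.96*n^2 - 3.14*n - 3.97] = -5.92000000000000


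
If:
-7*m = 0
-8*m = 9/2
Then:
No Solution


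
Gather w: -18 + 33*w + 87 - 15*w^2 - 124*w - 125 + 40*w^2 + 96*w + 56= 25*w^2 + 5*w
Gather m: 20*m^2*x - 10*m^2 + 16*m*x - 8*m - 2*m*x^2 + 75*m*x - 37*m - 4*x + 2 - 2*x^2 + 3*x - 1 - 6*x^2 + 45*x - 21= m^2*(20*x - 10) + m*(-2*x^2 + 91*x - 45) - 8*x^2 + 44*x - 20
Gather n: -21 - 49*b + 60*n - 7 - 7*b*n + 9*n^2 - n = -49*b + 9*n^2 + n*(59 - 7*b) - 28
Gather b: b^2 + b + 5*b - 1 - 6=b^2 + 6*b - 7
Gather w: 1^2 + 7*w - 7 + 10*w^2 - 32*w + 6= 10*w^2 - 25*w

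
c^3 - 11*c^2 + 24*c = c*(c - 8)*(c - 3)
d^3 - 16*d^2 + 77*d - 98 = (d - 7)^2*(d - 2)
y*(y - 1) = y^2 - y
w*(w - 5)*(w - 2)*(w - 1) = w^4 - 8*w^3 + 17*w^2 - 10*w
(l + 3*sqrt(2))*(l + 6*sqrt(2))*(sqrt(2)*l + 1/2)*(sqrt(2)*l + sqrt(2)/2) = 2*l^4 + l^3 + 37*sqrt(2)*l^3/2 + 37*sqrt(2)*l^2/4 + 81*l^2 + 18*sqrt(2)*l + 81*l/2 + 9*sqrt(2)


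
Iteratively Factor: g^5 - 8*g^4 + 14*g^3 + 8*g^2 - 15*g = (g - 5)*(g^4 - 3*g^3 - g^2 + 3*g) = (g - 5)*(g - 3)*(g^3 - g) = (g - 5)*(g - 3)*(g - 1)*(g^2 + g) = g*(g - 5)*(g - 3)*(g - 1)*(g + 1)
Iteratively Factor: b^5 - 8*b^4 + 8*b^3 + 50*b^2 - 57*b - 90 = (b - 3)*(b^4 - 5*b^3 - 7*b^2 + 29*b + 30) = (b - 3)*(b + 1)*(b^3 - 6*b^2 - b + 30) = (b - 3)*(b + 1)*(b + 2)*(b^2 - 8*b + 15) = (b - 5)*(b - 3)*(b + 1)*(b + 2)*(b - 3)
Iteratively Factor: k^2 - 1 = (k - 1)*(k + 1)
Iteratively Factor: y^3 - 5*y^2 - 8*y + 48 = (y - 4)*(y^2 - y - 12) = (y - 4)*(y + 3)*(y - 4)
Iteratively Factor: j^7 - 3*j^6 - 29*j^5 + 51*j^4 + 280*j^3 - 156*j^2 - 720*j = (j)*(j^6 - 3*j^5 - 29*j^4 + 51*j^3 + 280*j^2 - 156*j - 720) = j*(j - 2)*(j^5 - j^4 - 31*j^3 - 11*j^2 + 258*j + 360) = j*(j - 2)*(j + 3)*(j^4 - 4*j^3 - 19*j^2 + 46*j + 120) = j*(j - 4)*(j - 2)*(j + 3)*(j^3 - 19*j - 30) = j*(j - 5)*(j - 4)*(j - 2)*(j + 3)*(j^2 + 5*j + 6) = j*(j - 5)*(j - 4)*(j - 2)*(j + 3)^2*(j + 2)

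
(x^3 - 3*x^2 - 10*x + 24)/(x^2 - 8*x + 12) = (x^2 - x - 12)/(x - 6)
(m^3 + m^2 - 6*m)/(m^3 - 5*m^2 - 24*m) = (m - 2)/(m - 8)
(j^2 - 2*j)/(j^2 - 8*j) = (j - 2)/(j - 8)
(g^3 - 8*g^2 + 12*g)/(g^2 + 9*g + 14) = g*(g^2 - 8*g + 12)/(g^2 + 9*g + 14)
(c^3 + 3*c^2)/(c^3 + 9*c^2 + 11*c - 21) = c^2/(c^2 + 6*c - 7)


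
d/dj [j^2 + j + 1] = 2*j + 1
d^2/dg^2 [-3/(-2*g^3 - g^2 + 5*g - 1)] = 6*(-(6*g + 1)*(2*g^3 + g^2 - 5*g + 1) + (6*g^2 + 2*g - 5)^2)/(2*g^3 + g^2 - 5*g + 1)^3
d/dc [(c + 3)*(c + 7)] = 2*c + 10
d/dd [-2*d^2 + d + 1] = 1 - 4*d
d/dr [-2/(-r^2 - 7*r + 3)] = 2*(-2*r - 7)/(r^2 + 7*r - 3)^2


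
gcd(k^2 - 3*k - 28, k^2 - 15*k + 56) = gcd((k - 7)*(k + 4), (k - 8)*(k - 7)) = k - 7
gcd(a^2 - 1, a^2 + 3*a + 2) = a + 1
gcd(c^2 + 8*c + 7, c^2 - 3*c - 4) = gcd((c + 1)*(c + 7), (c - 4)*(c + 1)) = c + 1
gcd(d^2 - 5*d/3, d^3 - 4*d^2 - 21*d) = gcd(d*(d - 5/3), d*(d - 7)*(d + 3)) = d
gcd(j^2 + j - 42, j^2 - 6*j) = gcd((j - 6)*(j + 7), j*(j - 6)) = j - 6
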